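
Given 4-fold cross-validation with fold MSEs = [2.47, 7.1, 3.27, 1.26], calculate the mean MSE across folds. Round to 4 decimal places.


Sum of fold MSEs = 14.1000.
Average = 14.1000 / 4 = 3.5250.

3.5250


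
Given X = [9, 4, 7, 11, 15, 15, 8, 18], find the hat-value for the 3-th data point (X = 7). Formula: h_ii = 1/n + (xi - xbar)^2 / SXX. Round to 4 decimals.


Mean of X: xbar = 10.8750.
SXX = 158.8750.
For X = 7: h = 1/8 + (7 - 10.8750)^2/158.8750 = 0.2195.

0.2195


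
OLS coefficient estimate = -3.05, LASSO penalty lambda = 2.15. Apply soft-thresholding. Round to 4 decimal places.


Absolute value: |-3.05| = 3.05.
Compare to lambda = 2.15.
Since |beta| > lambda, coefficient = sign(beta)*(|beta| - lambda) = -0.9000.

-0.9000


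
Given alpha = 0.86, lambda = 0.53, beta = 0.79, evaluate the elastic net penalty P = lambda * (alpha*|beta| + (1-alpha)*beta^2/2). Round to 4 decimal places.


Compute:
L1 = 0.86 * 0.79 = 0.6794.
L2 = 0.14 * 0.79^2 / 2 = 0.0437.
Penalty = 0.53 * (0.6794 + 0.0437) = 0.3832.

0.3832


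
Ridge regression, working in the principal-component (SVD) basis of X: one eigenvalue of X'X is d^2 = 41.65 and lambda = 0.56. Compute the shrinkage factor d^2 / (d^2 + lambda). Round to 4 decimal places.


Denominator = d^2 + lambda = 41.65 + 0.56 = 42.2100.
Shrinkage = 41.65 / 42.2100 = 0.9867.

0.9867


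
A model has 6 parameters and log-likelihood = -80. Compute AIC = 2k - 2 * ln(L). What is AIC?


AIC = 2k - 2*loglik = 2(6) - 2(-80).
= 12 + 160 = 172.

172


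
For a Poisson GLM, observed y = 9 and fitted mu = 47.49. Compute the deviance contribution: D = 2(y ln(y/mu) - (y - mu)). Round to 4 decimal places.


First: ln(9/47.49) = -1.663295.
Then: 9 * -1.663295 = -14.969655.
y - mu = 9 - 47.49 = -38.49.
D = 2(-14.969655 - -38.49) = 47.040690, which rounds to 47.0407.

47.0407


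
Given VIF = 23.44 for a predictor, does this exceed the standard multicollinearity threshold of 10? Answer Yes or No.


The threshold is 10.
VIF = 23.44 is >= 10.
Multicollinearity indication: Yes.

Yes


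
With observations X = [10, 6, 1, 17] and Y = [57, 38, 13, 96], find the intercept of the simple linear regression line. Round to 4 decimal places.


First find the slope: b1 = 5.1752.
Means: xbar = 8.5000, ybar = 51.0000.
b0 = ybar - b1 * xbar = 51.0000 - 5.1752 * 8.5000 = 7.0109.

7.0109


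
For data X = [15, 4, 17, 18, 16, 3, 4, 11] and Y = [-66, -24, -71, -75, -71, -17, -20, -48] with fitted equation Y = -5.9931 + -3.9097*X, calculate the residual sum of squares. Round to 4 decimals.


Predicted values from Y = -5.9931 + -3.9097*X.
Residuals: [-1.3614, -2.3681, 1.4580, 1.3677, -2.4517, 0.7222, 1.6319, 0.9998].
SSres = 21.6528.

21.6528


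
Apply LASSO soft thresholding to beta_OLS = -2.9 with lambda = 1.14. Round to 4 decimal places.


Absolute value: |-2.9| = 2.9.
Compare to lambda = 1.14.
Since |beta| > lambda, coefficient = sign(beta)*(|beta| - lambda) = -1.7600.

-1.7600


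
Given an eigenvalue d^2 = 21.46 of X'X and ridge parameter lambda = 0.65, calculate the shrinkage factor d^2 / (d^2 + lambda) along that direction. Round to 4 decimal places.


d^2 + lambda = 21.46 + 0.65 = 22.1100.
Shrinkage factor = 21.46/22.1100 = 0.9706.

0.9706


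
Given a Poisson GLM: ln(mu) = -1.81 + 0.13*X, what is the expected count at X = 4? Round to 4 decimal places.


eta = -1.81 + 0.13 * 4 = -1.2900.
mu = exp(-1.2900) = 0.2753.

0.2753


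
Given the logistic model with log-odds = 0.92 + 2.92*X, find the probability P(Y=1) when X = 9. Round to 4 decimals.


Linear predictor: z = 0.92 + 2.92 * 9 = 27.2000.
P = 1/(1 + exp(-27.2000)) = 1/(1 + 0.0000) = 1.0000.

1.0000


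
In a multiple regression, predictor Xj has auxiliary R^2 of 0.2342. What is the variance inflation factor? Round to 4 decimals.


VIF = 1 / (1 - 0.2342).
= 1 / 0.7658 = 1.3058.

1.3058


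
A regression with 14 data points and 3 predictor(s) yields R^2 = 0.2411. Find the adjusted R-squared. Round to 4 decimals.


Plug in: Adj R^2 = 1 - (1 - 0.2411) * 13/10.
= 1 - 0.7589 * 13/10
= 1 - 9.8657 / 10
= 1 - 0.9866 = 0.0134.

0.0134


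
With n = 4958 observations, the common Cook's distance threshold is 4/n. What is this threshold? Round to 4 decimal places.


Using the rule of thumb:
Threshold = 4 / 4958 = 0.0008.

0.0008


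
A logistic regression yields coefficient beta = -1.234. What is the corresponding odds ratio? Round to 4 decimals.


exp(-1.234) = 0.2911.
So the odds ratio is 0.2911.

0.2911


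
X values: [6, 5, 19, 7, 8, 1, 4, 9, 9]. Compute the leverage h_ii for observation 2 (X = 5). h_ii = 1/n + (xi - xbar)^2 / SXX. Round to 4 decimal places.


Mean of X: xbar = 7.5556.
SXX = 200.2222.
For X = 5: h = 1/9 + (5 - 7.5556)^2/200.2222 = 0.1437.

0.1437


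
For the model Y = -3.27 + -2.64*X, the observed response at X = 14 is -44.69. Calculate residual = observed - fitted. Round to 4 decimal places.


Compute yhat = -3.27 + (-2.64)(14) = -40.2300.
Residual = actual - predicted = -44.69 - -40.2300 = -4.4600.

-4.4600


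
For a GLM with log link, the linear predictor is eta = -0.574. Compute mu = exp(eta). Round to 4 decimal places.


Apply the inverse link:
mu = e^-0.574 = 0.5633.

0.5633


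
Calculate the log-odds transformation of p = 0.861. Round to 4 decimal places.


Compute the odds: 0.861/0.139 = 6.1942.
Take the natural log: ln(6.1942) = 1.8236.

1.8236


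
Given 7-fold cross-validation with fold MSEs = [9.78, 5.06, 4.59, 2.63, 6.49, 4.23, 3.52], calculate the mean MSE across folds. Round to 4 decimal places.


Total MSE across folds = 36.3000.
CV-MSE = 36.3000/7 = 5.1857.

5.1857


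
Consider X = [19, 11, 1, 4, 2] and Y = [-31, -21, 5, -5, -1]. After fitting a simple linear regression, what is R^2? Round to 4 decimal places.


Fit the OLS line: b0 = 3.7609, b1 = -1.9407.
SSres = 27.9930.
SStot = 891.2000.
R^2 = 1 - 27.9930/891.2000 = 0.9686.

0.9686


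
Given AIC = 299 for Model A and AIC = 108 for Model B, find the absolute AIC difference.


|AIC_A - AIC_B| = |299 - 108| = 191.
Model B is preferred (lower AIC).

191


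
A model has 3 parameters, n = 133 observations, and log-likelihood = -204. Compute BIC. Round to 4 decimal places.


ln(133) = 4.890349.
k * ln(n) = 3 * 4.890349 = 14.671047.
-2L = 408.
BIC = 14.671047 + 408 = 422.671047, which rounds to 422.6710.

422.6710


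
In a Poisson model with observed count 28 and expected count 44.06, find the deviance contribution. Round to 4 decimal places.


First: ln(28/44.06) = -0.453348.
Then: 28 * -0.453348 = -12.693744.
y - mu = 28 - 44.06 = -16.06.
D = 2(-12.693744 - -16.06) = 6.732512, which rounds to 6.7325.

6.7325


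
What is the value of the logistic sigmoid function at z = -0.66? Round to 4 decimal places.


exp(0.6600) = 1.9348.
1 + exp(-z) = 2.9348.
sigmoid = 1/2.9348 = 0.3407.

0.3407


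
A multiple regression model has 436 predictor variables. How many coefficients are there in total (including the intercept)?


Including the intercept, the model has 436 predictor coefficients + 1 intercept.
Total = 437.

437


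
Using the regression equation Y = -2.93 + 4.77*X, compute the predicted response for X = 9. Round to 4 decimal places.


Substitute X = 9 into the equation:
Y = -2.93 + 4.77 * 9 = -2.93 + 42.9300 = 40.0000.

40.0000


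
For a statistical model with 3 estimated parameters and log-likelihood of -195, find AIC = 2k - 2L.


Compute:
2k = 2*3 = 6.
-2*loglik = -2*(-195) = 390.
AIC = 6 + 390 = 396.

396


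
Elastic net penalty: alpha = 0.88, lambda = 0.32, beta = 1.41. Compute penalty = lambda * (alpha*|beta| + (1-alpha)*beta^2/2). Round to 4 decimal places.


L1 component = 0.88 * |1.41| = 1.2408.
L2 component = 0.12 * 1.41^2 / 2 = 0.1193.
Penalty = 0.32 * (1.2408 + 0.1193) = 0.32 * 1.3601 = 0.4352.

0.4352


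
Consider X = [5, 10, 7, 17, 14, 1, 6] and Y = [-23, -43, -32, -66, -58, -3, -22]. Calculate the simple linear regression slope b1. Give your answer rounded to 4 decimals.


First compute the means: xbar = 8.5714, ybar = -35.2857.
Then S_xx = sum((xi - xbar)^2) = 181.7143.
S_xy = sum((xi - xbar)(yi - ybar)) = -720.8571.
b1 = S_xy / S_xx = -720.8571 / 181.7143 = -3.9670.

-3.9670


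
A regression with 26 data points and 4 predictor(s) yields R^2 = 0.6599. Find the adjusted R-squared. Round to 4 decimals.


Adjusted R^2 = 1 - (1 - R^2) * (n-1)/(n-p-1).
(1 - R^2) = 0.3401.
(n-1)/(n-p-1) = 25/21.
(1 - R^2) * (n-1) = 0.3401 * 25 = 8.5025.
Divide by (n-p-1): 8.5025 / 21 = 0.4049.
Adj R^2 = 1 - 0.4049 = 0.5951.

0.5951


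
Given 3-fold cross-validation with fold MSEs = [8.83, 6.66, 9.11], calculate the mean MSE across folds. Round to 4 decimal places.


Total MSE across folds = 24.6000.
CV-MSE = 24.6000/3 = 8.2000.

8.2000


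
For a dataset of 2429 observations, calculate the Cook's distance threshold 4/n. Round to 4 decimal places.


The threshold is 4/n.
4/2429 = 0.0016.

0.0016


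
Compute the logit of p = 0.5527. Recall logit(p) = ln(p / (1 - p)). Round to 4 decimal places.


1 - p = 0.4473.
p/(1-p) = 1.2356.
logit = ln(1.2356) = 0.2116.

0.2116


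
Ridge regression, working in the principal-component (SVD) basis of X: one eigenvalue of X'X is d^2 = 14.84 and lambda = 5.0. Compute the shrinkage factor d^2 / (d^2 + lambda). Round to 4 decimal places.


Compute the denominator: 14.84 + 5.0 = 19.8400.
Shrinkage factor = 14.84 / 19.8400 = 0.7480.

0.7480


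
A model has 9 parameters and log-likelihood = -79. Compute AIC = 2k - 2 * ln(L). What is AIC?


AIC = 2k - 2*loglik = 2(9) - 2(-79).
= 18 + 158 = 176.

176


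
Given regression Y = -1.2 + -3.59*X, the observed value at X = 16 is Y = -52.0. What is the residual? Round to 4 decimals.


Fitted value at X = 16 is yhat = -1.2 + -3.59*16 = -58.6400.
Residual = -52.0 - -58.6400 = 6.6400.

6.6400


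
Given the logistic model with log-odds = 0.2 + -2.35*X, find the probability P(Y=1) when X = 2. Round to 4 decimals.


Linear predictor: z = 0.2 + -2.35 * 2 = -4.5000.
P = 1/(1 + exp(4.5000)) = 1/(1 + 90.0171) = 0.0110.

0.0110


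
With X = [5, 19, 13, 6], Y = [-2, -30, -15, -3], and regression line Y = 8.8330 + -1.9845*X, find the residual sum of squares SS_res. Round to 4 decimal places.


Predicted values from Y = 8.8330 + -1.9845*X.
Residuals: [-0.9105, -1.1275, 1.9655, 0.0740].
SSres = 5.9689.

5.9689


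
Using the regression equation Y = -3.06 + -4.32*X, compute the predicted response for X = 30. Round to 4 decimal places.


Predicted value:
Y = -3.06 + (-4.32)(30) = -3.06 + -129.6000 = -132.6600.

-132.6600


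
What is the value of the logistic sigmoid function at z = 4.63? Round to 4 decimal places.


Compute exp(-4.6300) = 0.0098.
Sigmoid = 1 / (1 + 0.0098) = 1 / 1.0098 = 0.9903.

0.9903


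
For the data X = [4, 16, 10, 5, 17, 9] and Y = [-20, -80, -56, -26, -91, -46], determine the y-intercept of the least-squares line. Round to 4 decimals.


The slope is b1 = -5.2293.
Sample means are xbar = 10.1667 and ybar = -53.1667.
Intercept: b0 = -53.1667 - (-5.2293)(10.1667) = -0.0023.

-0.0023


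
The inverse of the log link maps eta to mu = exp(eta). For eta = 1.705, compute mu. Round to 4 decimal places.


The inverse log link gives:
mu = exp(1.705) = 5.5014.

5.5014


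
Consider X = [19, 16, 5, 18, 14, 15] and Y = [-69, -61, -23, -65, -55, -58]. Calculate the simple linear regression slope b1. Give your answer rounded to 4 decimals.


Calculate xbar = 14.5000, ybar = -55.1667.
S_xx = 125.5000, S_xy = -412.5000.
Using b1 = S_xy / S_xx = -412.5000 / 125.5000, we get b1 = -3.2869.

-3.2869


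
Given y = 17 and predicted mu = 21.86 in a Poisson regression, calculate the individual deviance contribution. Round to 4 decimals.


y/mu = 17/21.86 = 0.777676 (approx.), and ln(17/21.86) = -0.251445.
y * ln(y/mu) = 17 * -0.251445 = -4.274565.
y - mu = -4.86.
D = 2 * (-4.274565 - -4.86) = 1.170870, which rounds to 1.1709.

1.1709


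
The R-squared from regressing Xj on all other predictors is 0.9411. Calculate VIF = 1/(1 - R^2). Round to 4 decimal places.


Using VIF = 1/(1 - R^2_j):
1 - 0.9411 = 0.0589.
VIF = 16.9779.

16.9779


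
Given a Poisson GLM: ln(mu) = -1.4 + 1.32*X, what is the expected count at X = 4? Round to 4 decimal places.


Linear predictor: eta = -1.4 + (1.32)(4) = 3.8800.
Expected count: mu = exp(3.8800) = 48.4242.

48.4242


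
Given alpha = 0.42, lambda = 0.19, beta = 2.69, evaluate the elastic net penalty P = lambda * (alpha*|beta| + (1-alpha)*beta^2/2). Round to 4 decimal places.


L1 component = 0.42 * |2.69| = 1.1298.
L2 component = 0.58 * 2.69^2 / 2 = 2.0985.
Penalty = 0.19 * (1.1298 + 2.0985) = 0.19 * 3.2283 = 0.6134.

0.6134


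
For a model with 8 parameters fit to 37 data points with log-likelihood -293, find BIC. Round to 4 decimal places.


k * ln(n) = 8 * ln(37) = 8 * 3.610918 = 28.887344.
-2 * loglik = -2 * (-293) = 586.
BIC = 28.887344 + 586 = 614.887344, which rounds to 614.8873.

614.8873


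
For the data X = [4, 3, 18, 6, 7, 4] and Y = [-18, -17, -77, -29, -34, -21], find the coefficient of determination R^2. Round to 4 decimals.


The fitted line is Y = -4.2628 + -4.0577*X.
SSres = 8.8141, SStot = 2577.3333.
R^2 = 1 - SSres/SStot = 0.9966.

0.9966


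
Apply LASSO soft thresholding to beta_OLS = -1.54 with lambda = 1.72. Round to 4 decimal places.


Absolute value: |-1.54| = 1.54.
Compare to lambda = 1.72.
Since |beta| <= lambda, the coefficient is set to 0.

0.0000


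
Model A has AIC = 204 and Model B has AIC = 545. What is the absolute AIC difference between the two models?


Absolute difference = |204 - 545| = 341.
The model with lower AIC (A) is preferred.

341


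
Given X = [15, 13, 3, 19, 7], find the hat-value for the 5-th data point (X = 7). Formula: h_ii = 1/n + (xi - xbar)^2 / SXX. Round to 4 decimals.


Compute xbar = 11.4000 with n = 5 observations.
SXX = 163.2000.
Leverage = 1/5 + (7 - 11.4000)^2/163.2000 = 0.3186.

0.3186


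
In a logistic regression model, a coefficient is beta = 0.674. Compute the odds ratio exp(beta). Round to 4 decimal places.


The odds ratio is computed as:
OR = e^(0.674) = 1.9621.

1.9621


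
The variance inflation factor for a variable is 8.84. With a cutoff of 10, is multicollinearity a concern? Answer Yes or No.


The threshold is 10.
VIF = 8.84 is < 10.
Multicollinearity indication: No.

No


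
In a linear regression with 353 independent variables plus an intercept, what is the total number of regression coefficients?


Each predictor gets one coefficient, plus one intercept.
Total parameters = 353 + 1 = 354.

354


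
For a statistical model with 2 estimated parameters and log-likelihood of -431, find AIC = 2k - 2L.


Compute:
2k = 2*2 = 4.
-2*loglik = -2*(-431) = 862.
AIC = 4 + 862 = 866.

866


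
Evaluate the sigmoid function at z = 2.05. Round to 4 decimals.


First, exp(-2.0500) = 0.1287.
Then sigma(z) = 1/(1 + 0.1287) = 0.8859.

0.8859


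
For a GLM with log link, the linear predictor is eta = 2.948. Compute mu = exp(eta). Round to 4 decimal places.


mu = exp(eta) = exp(2.948).
= 19.0678.

19.0678


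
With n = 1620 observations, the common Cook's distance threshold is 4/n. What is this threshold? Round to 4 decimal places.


Cook's distance cutoff = 4/n = 4/1620.
= 0.0025.

0.0025


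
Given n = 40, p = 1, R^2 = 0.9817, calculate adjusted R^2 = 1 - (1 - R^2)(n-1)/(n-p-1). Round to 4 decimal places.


Plug in: Adj R^2 = 1 - (1 - 0.9817) * 39/38.
= 1 - 0.0183 * 39/38
= 1 - 0.7137 / 38
= 1 - 0.0188 = 0.9812.

0.9812


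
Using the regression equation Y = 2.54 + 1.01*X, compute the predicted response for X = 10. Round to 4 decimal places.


Predicted value:
Y = 2.54 + (1.01)(10) = 2.54 + 10.1000 = 12.6400.

12.6400


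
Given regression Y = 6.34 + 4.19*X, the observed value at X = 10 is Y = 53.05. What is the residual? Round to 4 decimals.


Predicted = 6.34 + 4.19 * 10 = 48.2400.
Residual = 53.05 - 48.2400 = 4.8100.

4.8100


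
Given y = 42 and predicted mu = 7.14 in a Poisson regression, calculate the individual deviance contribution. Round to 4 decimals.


Compute y*ln(y/mu) = 42*ln(42/7.14) = 42*1.771957 = 74.422194.
y - mu = 34.86.
D = 2*(74.422194 - (34.86)) = 79.124388, which rounds to 79.1244.

79.1244


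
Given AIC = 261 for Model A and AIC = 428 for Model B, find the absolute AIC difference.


|AIC_A - AIC_B| = |261 - 428| = 167.
Model A is preferred (lower AIC).

167


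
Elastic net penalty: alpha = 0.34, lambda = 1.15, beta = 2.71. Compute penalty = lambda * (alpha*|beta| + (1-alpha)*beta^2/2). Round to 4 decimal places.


Compute:
L1 = 0.34 * 2.71 = 0.9214.
L2 = 0.66 * 2.71^2 / 2 = 2.4236.
Penalty = 1.15 * (0.9214 + 2.4236) = 3.8467.

3.8467


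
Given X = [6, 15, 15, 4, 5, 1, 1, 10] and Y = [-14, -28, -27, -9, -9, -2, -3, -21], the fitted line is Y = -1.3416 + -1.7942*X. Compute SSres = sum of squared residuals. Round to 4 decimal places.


Predicted values from Y = -1.3416 + -1.7942*X.
Residuals: [-1.8932, 0.2546, 1.2546, -0.4816, 1.3126, 1.1358, 0.1358, -1.7164].
SSres = 11.4324.

11.4324


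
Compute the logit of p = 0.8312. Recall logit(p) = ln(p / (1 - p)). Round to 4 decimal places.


Compute the odds: 0.8312/0.1688 = 4.9242.
Take the natural log: ln(4.9242) = 1.5942.

1.5942


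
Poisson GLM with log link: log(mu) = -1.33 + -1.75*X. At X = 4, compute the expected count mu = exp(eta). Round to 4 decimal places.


Compute eta = -1.33 + -1.75 * 4 = -8.3300.
Apply inverse link: mu = e^-8.3300 = 0.0002.

0.0002


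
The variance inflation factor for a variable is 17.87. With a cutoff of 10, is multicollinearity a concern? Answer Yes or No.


The threshold is 10.
VIF = 17.87 is >= 10.
Multicollinearity indication: Yes.

Yes


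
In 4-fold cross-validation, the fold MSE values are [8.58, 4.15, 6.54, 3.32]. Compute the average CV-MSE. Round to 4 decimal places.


Total MSE across folds = 22.5900.
CV-MSE = 22.5900/4 = 5.6475.

5.6475


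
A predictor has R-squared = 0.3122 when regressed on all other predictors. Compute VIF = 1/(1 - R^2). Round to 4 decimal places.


Denominator: 1 - 0.3122 = 0.6878.
VIF = 1 / 0.6878 = 1.4539.

1.4539


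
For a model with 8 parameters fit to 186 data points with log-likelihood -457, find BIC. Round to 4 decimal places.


ln(186) = 5.225747.
k * ln(n) = 8 * 5.225747 = 41.805976.
-2L = 914.
BIC = 41.805976 + 914 = 955.805976, which rounds to 955.8060.

955.8060


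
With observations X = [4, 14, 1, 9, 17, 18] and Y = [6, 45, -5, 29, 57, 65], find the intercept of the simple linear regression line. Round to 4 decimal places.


Compute b1 = 3.9939 from the OLS formula.
With xbar = 10.5000 and ybar = 32.8333, the intercept is:
b0 = 32.8333 - 3.9939 * 10.5000 = -9.1025.

-9.1025


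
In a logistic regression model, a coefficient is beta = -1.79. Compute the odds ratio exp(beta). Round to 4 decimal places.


The odds ratio is computed as:
OR = e^(-1.79) = 0.1670.

0.1670


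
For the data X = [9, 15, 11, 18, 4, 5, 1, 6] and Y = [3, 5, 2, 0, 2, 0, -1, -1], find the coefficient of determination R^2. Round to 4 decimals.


Fit the OLS line: b0 = -0.1790, b1 = 0.1657.
SSres = 25.0796.
SStot = 31.5000.
R^2 = 1 - 25.0796/31.5000 = 0.2038.

0.2038


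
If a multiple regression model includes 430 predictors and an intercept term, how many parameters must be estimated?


Including the intercept, the model has 430 predictor coefficients + 1 intercept.
Total = 431.

431


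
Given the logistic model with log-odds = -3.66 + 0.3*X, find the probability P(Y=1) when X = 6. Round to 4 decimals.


Linear predictor: z = -3.66 + 0.3 * 6 = -1.8600.
P = 1/(1 + exp(1.8600)) = 1/(1 + 6.4237) = 0.1347.

0.1347


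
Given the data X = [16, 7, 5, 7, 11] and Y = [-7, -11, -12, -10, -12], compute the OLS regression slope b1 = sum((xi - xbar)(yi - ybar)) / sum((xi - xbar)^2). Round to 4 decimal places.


First compute the means: xbar = 9.2000, ybar = -10.4000.
Then S_xx = sum((xi - xbar)^2) = 76.8000.
S_xy = sum((xi - xbar)(yi - ybar)) = 27.4000.
b1 = S_xy / S_xx = 27.4000 / 76.8000 = 0.3568.

0.3568


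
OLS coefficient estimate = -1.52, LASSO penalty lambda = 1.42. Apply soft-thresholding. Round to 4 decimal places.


|beta_OLS| = 1.52.
lambda = 1.42.
Since |beta| > lambda, coefficient = sign(beta)*(|beta| - lambda) = -0.1000.
Result = -0.1000.

-0.1000


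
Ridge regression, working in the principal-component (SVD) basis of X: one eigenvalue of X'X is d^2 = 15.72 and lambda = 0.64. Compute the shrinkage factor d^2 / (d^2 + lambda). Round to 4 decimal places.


d^2 + lambda = 15.72 + 0.64 = 16.3600.
Shrinkage factor = 15.72/16.3600 = 0.9609.

0.9609


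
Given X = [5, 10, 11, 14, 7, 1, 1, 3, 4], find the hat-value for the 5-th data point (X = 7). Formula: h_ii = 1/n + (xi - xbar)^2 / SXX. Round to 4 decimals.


Mean of X: xbar = 6.2222.
SXX = 169.5556.
For X = 7: h = 1/9 + (7 - 6.2222)^2/169.5556 = 0.1147.

0.1147


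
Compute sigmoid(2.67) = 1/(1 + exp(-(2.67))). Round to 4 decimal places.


First, exp(-2.6700) = 0.0693.
Then sigma(z) = 1/(1 + 0.0693) = 0.9352.

0.9352


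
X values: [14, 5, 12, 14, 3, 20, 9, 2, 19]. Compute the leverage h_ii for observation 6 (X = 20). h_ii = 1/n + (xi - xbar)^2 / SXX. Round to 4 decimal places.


Mean of X: xbar = 10.8889.
SXX = 348.8889.
For X = 20: h = 1/9 + (20 - 10.8889)^2/348.8889 = 0.3490.

0.3490


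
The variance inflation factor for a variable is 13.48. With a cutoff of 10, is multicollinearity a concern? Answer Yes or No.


Check: VIF = 13.48 vs threshold = 10.
Since 13.48 >= 10, the answer is Yes.

Yes


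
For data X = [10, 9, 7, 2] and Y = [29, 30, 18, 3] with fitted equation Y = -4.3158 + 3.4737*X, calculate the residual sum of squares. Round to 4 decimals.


For each point, residual = actual - predicted.
Residuals: [-1.4212, 3.0525, -2.0001, 0.3684].
Sum of squared residuals = 15.4737.

15.4737


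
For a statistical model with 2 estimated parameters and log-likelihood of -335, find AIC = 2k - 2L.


AIC = 2k - 2*loglik = 2(2) - 2(-335).
= 4 + 670 = 674.

674


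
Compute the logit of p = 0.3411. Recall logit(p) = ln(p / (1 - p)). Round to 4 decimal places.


The odds are p/(1-p) = 0.3411 / 0.6589 = 0.5177.
logit(p) = ln(0.5177) = -0.6584.

-0.6584


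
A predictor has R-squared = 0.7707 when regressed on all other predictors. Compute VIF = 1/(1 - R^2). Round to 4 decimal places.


Denominator: 1 - 0.7707 = 0.2293.
VIF = 1 / 0.2293 = 4.3611.

4.3611


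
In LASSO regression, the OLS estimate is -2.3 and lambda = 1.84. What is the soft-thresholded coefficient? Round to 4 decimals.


Absolute value: |-2.3| = 2.3.
Compare to lambda = 1.84.
Since |beta| > lambda, coefficient = sign(beta)*(|beta| - lambda) = -0.4600.

-0.4600


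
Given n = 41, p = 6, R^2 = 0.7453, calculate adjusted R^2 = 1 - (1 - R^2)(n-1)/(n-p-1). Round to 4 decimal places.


Using the formula:
(1 - 0.7453) = 0.2547.
Multiply by 40/34: 0.2547 * 40 = 10.1880, then 10.1880 / 34 = 0.2996.
Adj R^2 = 1 - 0.2996 = 0.7004.

0.7004


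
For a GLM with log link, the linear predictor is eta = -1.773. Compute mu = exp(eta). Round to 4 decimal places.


mu = exp(eta) = exp(-1.773).
= 0.1698.

0.1698


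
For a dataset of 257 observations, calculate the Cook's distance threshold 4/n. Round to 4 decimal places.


Cook's distance cutoff = 4/n = 4/257.
= 0.0156.

0.0156


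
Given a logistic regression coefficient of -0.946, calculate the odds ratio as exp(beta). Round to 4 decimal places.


exp(-0.946) = 0.3883.
So the odds ratio is 0.3883.

0.3883


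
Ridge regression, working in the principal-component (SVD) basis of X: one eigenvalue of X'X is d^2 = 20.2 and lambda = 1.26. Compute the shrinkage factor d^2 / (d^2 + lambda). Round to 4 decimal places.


Denominator = d^2 + lambda = 20.2 + 1.26 = 21.4600.
Shrinkage = 20.2 / 21.4600 = 0.9413.

0.9413


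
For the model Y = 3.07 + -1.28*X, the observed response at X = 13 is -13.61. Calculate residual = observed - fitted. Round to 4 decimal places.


Compute yhat = 3.07 + (-1.28)(13) = -13.5700.
Residual = actual - predicted = -13.61 - -13.5700 = -0.0400.

-0.0400


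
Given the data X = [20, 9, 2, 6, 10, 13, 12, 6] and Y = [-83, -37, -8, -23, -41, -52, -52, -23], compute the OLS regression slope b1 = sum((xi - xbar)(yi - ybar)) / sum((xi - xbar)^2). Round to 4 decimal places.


Calculate xbar = 9.7500, ybar = -39.8750.
S_xx = 209.5000, S_xy = -884.7500.
Using b1 = S_xy / S_xx = -884.7500 / 209.5000, we get b1 = -4.2232.

-4.2232


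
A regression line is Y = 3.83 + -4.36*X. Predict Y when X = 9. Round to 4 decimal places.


Substitute X = 9 into the equation:
Y = 3.83 + -4.36 * 9 = 3.83 + -39.2400 = -35.4100.

-35.4100


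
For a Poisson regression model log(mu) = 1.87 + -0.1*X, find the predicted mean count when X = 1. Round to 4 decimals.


Linear predictor: eta = 1.87 + (-0.1)(1) = 1.7700.
Expected count: mu = exp(1.7700) = 5.8709.

5.8709


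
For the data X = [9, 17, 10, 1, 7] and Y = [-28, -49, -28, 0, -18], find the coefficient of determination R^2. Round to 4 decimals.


Fit the OLS line: b0 = 2.4759, b1 = -3.0768.
SSres = 10.0166.
SStot = 1267.2000.
R^2 = 1 - 10.0166/1267.2000 = 0.9921.

0.9921


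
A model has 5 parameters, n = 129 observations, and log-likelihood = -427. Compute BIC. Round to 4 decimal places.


k * ln(n) = 5 * ln(129) = 5 * 4.859812 = 24.299060.
-2 * loglik = -2 * (-427) = 854.
BIC = 24.299060 + 854 = 878.299060, which rounds to 878.2991.

878.2991


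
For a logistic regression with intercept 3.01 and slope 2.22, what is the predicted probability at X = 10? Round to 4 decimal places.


z = 3.01 + 2.22 * 10 = 25.2100.
Sigmoid: P = 1 / (1 + exp(-25.2100)) = 1.0000.

1.0000


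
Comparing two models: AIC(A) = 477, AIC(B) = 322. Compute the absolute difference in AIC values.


Compute |477 - 322| = 155.
Model B has the smaller AIC.

155


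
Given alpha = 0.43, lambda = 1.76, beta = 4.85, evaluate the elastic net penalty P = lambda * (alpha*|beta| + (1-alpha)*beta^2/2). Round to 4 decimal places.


Compute:
L1 = 0.43 * 4.85 = 2.0855.
L2 = 0.57 * 4.85^2 / 2 = 6.7039.
Penalty = 1.76 * (2.0855 + 6.7039) = 15.4694.

15.4694


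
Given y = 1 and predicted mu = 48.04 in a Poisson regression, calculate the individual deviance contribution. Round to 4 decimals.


Compute y*ln(y/mu) = 1*ln(1/48.04) = 1*-3.872034 = -3.872034.
y - mu = -47.04.
D = 2*(-3.872034 - (-47.04)) = 86.335932, which rounds to 86.3359.

86.3359


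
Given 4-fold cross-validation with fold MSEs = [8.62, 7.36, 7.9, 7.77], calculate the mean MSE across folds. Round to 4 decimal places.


Add all fold MSEs: 31.6500.
Divide by k = 4: 31.6500/4 = 7.9125.

7.9125


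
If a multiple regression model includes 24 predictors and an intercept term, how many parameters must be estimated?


Including the intercept, the model has 24 predictor coefficients + 1 intercept.
Total = 25.

25


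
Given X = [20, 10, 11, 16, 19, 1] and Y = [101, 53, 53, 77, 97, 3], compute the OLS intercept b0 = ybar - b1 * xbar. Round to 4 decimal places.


First find the slope: b1 = 5.1150.
Means: xbar = 12.8333, ybar = 64.0000.
b0 = ybar - b1 * xbar = 64.0000 - 5.1150 * 12.8333 = -1.6419.

-1.6419


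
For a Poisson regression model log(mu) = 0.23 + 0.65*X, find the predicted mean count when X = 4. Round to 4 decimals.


Compute eta = 0.23 + 0.65 * 4 = 2.8300.
Apply inverse link: mu = e^2.8300 = 16.9455.

16.9455


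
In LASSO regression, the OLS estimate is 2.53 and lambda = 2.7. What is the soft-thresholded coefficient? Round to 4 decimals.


Absolute value: |2.53| = 2.53.
Compare to lambda = 2.7.
Since |beta| <= lambda, the coefficient is set to 0.

0.0000


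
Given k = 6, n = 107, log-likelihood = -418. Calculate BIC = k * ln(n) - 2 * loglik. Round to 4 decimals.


k * ln(n) = 6 * ln(107) = 6 * 4.672829 = 28.036974.
-2 * loglik = -2 * (-418) = 836.
BIC = 28.036974 + 836 = 864.036974, which rounds to 864.0370.

864.0370


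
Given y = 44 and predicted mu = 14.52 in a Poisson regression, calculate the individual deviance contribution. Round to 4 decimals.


y/mu = 44/14.52 = 3.030303 (approx.), and ln(44/14.52) = 1.108663.
y * ln(y/mu) = 44 * 1.108663 = 48.781172.
y - mu = 29.48.
D = 2 * (48.781172 - 29.48) = 38.602344, which rounds to 38.6023.

38.6023


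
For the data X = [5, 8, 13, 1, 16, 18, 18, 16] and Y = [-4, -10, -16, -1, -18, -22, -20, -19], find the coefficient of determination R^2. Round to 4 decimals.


The fitted line is Y = 0.5694 + -1.2058*X.
SSres = 6.5501, SStot = 429.5000.
R^2 = 1 - SSres/SStot = 0.9847.

0.9847


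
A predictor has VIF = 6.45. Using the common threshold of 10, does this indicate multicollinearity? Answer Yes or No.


Compare VIF = 6.45 to the threshold of 10.
6.45 < 10, so the answer is No.

No


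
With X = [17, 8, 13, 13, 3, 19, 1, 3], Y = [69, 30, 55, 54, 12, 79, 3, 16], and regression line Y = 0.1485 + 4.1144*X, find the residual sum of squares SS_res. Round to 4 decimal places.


For each point, residual = actual - predicted.
Residuals: [-1.0933, -3.0637, 1.3643, 0.3643, -0.4917, 0.6779, -1.2629, 3.5083].
Sum of squared residuals = 27.1800.

27.1800


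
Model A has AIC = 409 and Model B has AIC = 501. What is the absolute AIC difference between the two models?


Absolute difference = |409 - 501| = 92.
The model with lower AIC (A) is preferred.

92


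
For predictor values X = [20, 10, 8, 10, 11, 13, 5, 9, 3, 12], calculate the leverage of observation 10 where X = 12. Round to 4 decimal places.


n = 10, xbar = 10.1000.
SXX = sum((xi - xbar)^2) = 192.9000.
h = 1/10 + (12 - 10.1000)^2 / 192.9000 = 0.1187.

0.1187


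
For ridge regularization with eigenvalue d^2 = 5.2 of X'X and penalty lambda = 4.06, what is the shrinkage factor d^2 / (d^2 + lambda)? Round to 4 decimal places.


Compute the denominator: 5.2 + 4.06 = 9.2600.
Shrinkage factor = 5.2 / 9.2600 = 0.5616.

0.5616


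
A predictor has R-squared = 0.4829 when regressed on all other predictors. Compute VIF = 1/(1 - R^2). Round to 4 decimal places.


VIF = 1 / (1 - 0.4829).
= 1 / 0.5171 = 1.9339.

1.9339


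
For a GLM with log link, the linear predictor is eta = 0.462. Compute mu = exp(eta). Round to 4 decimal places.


Apply the inverse link:
mu = e^0.462 = 1.5872.

1.5872


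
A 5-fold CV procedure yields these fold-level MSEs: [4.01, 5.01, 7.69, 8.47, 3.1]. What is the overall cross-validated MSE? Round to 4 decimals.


Total MSE across folds = 28.2800.
CV-MSE = 28.2800/5 = 5.6560.

5.6560


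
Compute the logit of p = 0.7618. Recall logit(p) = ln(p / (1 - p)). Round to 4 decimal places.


The odds are p/(1-p) = 0.7618 / 0.2382 = 3.1982.
logit(p) = ln(3.1982) = 1.1626.

1.1626


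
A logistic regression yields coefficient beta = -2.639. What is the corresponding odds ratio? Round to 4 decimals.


Odds ratio = exp(beta) = exp(-2.639).
= 0.0714.

0.0714


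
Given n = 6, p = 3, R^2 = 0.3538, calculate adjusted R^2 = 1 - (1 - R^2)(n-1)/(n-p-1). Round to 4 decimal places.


Adjusted R^2 = 1 - (1 - R^2) * (n-1)/(n-p-1).
(1 - R^2) = 0.6462.
(n-1)/(n-p-1) = 5/2.
(1 - R^2) * (n-1) = 0.6462 * 5 = 3.2310.
Divide by (n-p-1): 3.2310 / 2 = 1.6155.
Adj R^2 = 1 - 1.6155 = -0.6155.

-0.6155


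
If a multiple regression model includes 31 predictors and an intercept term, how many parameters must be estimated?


Total coefficients = number of predictors + 1 (for the intercept).
= 31 + 1 = 32.

32


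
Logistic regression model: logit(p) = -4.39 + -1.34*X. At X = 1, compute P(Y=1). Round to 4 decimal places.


z = -4.39 + -1.34 * 1 = -5.7300.
Sigmoid: P = 1 / (1 + exp(5.7300)) = 0.0032.

0.0032


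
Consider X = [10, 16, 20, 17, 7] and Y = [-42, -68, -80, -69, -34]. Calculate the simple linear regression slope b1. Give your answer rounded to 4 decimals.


The sample means are xbar = 14.0000 and ybar = -58.6000.
Compute S_xx = 114.0000 and S_xy = -417.0000.
Slope b1 = S_xy / S_xx = -417.0000 / 114.0000 = -3.6579.

-3.6579


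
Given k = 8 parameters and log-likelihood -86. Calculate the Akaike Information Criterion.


AIC = 2*8 - 2*(-86).
= 16 + 172 = 188.

188


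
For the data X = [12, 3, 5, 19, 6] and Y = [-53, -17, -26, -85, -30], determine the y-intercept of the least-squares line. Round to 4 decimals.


Compute b1 = -4.1941 from the OLS formula.
With xbar = 9.0000 and ybar = -42.2000, the intercept is:
b0 = -42.2000 - -4.1941 * 9.0000 = -4.4529.

-4.4529


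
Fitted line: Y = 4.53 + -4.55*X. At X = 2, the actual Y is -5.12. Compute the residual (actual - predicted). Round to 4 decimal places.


Fitted value at X = 2 is yhat = 4.53 + -4.55*2 = -4.5700.
Residual = -5.12 - -4.5700 = -0.5500.

-0.5500


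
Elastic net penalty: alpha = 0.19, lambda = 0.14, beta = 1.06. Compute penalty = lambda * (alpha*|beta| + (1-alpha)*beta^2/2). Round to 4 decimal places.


alpha * |beta| = 0.19 * 1.06 = 0.2014.
(1-alpha) * beta^2/2 = 0.81 * 1.1236/2 = 0.4551.
Total = 0.14 * (0.2014 + 0.4551) = 0.0919.

0.0919


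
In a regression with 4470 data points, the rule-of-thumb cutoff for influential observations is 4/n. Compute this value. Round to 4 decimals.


Cook's distance cutoff = 4/n = 4/4470.
= 0.0009.

0.0009


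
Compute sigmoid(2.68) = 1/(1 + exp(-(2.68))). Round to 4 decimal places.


Compute exp(-2.6800) = 0.0686.
Sigmoid = 1 / (1 + 0.0686) = 1 / 1.0686 = 0.9358.

0.9358


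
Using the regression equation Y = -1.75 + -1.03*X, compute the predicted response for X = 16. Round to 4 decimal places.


Predicted value:
Y = -1.75 + (-1.03)(16) = -1.75 + -16.4800 = -18.2300.

-18.2300


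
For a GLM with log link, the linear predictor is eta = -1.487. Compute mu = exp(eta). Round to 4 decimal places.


Apply the inverse link:
mu = e^-1.487 = 0.2260.

0.2260


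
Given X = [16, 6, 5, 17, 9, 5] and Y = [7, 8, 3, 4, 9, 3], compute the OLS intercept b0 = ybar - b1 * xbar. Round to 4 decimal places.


Compute b1 = 0.0683 from the OLS formula.
With xbar = 9.6667 and ybar = 5.6667, the intercept is:
b0 = 5.6667 - 0.0683 * 9.6667 = 5.0066.

5.0066


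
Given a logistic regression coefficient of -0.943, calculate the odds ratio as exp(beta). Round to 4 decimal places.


The odds ratio is computed as:
OR = e^(-0.943) = 0.3895.

0.3895


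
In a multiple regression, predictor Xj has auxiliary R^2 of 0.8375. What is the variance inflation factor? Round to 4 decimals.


VIF = 1 / (1 - 0.8375).
= 1 / 0.1625 = 6.1538.

6.1538


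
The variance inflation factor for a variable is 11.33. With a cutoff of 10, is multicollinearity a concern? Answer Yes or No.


Compare VIF = 11.33 to the threshold of 10.
11.33 >= 10, so the answer is Yes.

Yes


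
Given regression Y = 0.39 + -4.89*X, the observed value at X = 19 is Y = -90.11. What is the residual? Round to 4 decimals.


Fitted value at X = 19 is yhat = 0.39 + -4.89*19 = -92.5200.
Residual = -90.11 - -92.5200 = 2.4100.

2.4100


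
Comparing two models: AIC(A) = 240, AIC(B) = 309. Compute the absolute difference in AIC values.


|AIC_A - AIC_B| = |240 - 309| = 69.
Model A is preferred (lower AIC).

69


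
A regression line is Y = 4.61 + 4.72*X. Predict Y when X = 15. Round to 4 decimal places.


Plug X = 15 into Y = 4.61 + 4.72*X:
Y = 4.61 + 70.8000 = 75.4100.

75.4100


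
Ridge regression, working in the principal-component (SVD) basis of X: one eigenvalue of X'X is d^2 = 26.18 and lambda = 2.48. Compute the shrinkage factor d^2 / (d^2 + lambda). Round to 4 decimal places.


Denominator = d^2 + lambda = 26.18 + 2.48 = 28.6600.
Shrinkage = 26.18 / 28.6600 = 0.9135.

0.9135


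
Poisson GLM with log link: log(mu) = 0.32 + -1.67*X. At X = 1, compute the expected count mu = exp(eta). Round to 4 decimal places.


eta = 0.32 + -1.67 * 1 = -1.3500.
mu = exp(-1.3500) = 0.2592.

0.2592


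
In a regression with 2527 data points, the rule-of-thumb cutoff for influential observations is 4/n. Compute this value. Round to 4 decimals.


Using the rule of thumb:
Threshold = 4 / 2527 = 0.0016.

0.0016


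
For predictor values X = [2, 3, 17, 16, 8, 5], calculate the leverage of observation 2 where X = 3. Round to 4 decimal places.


Mean of X: xbar = 8.5000.
SXX = 213.5000.
For X = 3: h = 1/6 + (3 - 8.5000)^2/213.5000 = 0.3084.

0.3084


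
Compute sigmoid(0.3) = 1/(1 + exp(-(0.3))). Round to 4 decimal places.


exp(-0.3000) = 0.7408.
1 + exp(-z) = 1.7408.
sigmoid = 1/1.7408 = 0.5744.

0.5744


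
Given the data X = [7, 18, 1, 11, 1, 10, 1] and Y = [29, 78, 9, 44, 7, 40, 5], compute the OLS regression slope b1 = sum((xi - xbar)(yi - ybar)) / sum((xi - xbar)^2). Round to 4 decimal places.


First compute the means: xbar = 7.0000, ybar = 30.2857.
Then S_xx = sum((xi - xbar)^2) = 254.0000.
S_xy = sum((xi - xbar)(yi - ybar)) = 1028.0000.
b1 = S_xy / S_xx = 1028.0000 / 254.0000 = 4.0472.

4.0472


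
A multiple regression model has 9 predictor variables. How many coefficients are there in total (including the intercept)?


Including the intercept, the model has 9 predictor coefficients + 1 intercept.
Total = 10.

10


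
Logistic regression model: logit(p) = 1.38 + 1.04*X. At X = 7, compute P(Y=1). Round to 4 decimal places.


Linear predictor: z = 1.38 + 1.04 * 7 = 8.6600.
P = 1/(1 + exp(-8.6600)) = 1/(1 + 0.0002) = 0.9998.

0.9998


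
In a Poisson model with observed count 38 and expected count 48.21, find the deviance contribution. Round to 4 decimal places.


y/mu = 38/48.21 = 0.788218 (approx.), and ln(38/48.21) = -0.237980.
y * ln(y/mu) = 38 * -0.237980 = -9.043240.
y - mu = -10.21.
D = 2 * (-9.043240 - -10.21) = 2.333520, which rounds to 2.3335.

2.3335


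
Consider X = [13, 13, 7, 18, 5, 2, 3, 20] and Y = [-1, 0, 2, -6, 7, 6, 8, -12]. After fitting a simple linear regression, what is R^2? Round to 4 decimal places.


The fitted line is Y = 10.2440 + -0.9624*X.
SSres = 27.4094, SStot = 332.0000.
R^2 = 1 - SSres/SStot = 0.9174.

0.9174


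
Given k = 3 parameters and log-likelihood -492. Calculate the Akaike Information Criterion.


AIC = 2*3 - 2*(-492).
= 6 + 984 = 990.

990


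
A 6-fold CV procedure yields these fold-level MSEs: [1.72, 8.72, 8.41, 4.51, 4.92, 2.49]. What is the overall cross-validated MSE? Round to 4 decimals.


Sum of fold MSEs = 30.7700.
Average = 30.7700 / 6 = 5.1283.

5.1283


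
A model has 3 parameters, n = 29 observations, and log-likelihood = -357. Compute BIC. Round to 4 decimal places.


ln(29) = 3.367296.
k * ln(n) = 3 * 3.367296 = 10.101888.
-2L = 714.
BIC = 10.101888 + 714 = 724.101888, which rounds to 724.1019.

724.1019


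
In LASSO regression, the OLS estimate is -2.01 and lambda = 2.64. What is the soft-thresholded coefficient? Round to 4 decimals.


Check: |-2.01| = 2.01 vs lambda = 2.64.
Since |beta| <= lambda, the coefficient is set to 0.
Soft-thresholded coefficient = 0.0000.

0.0000


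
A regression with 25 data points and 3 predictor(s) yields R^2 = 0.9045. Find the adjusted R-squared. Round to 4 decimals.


Plug in: Adj R^2 = 1 - (1 - 0.9045) * 24/21.
= 1 - 0.0955 * 24/21
= 1 - 2.2920 / 21
= 1 - 0.1091 = 0.8909.

0.8909


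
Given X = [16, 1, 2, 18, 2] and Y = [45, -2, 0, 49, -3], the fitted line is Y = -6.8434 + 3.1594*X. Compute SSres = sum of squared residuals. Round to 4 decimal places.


For each point, residual = actual - predicted.
Residuals: [1.2930, 1.6840, 0.5246, -1.0258, -2.4754].
Sum of squared residuals = 11.9628.

11.9628


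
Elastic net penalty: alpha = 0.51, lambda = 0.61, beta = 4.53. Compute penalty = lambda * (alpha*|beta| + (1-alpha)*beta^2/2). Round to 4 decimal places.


Compute:
L1 = 0.51 * 4.53 = 2.3103.
L2 = 0.49 * 4.53^2 / 2 = 5.0276.
Penalty = 0.61 * (2.3103 + 5.0276) = 4.4761.

4.4761
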